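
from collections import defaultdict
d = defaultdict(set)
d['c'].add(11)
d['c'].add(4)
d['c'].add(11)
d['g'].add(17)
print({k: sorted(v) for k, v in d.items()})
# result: {'c': [4, 11], 'g': [17]}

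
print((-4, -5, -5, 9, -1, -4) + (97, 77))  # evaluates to (-4, -5, -5, 9, -1, -4, 97, 77)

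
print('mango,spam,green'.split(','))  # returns ['mango', 'spam', 'green']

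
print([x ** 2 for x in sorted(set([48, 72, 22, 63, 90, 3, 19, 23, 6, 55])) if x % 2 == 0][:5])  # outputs [36, 484, 2304, 5184, 8100]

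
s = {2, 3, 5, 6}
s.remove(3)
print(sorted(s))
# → [2, 5, 6]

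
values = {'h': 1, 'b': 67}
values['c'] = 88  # {'h': 1, 'b': 67, 'c': 88}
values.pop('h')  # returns 1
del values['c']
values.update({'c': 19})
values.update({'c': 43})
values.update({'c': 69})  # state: {'b': 67, 'c': 69}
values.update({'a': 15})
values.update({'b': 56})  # {'b': 56, 'c': 69, 'a': 15}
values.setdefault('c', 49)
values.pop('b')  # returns 56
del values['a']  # {'c': 69}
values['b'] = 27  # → {'c': 69, 'b': 27}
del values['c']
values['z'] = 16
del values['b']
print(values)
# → {'z': 16}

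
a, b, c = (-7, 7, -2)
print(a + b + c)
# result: -2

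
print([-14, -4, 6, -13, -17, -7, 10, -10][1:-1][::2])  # [-4, -13, -7]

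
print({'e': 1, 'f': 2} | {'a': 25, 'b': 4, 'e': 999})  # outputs {'e': 999, 'f': 2, 'a': 25, 'b': 4}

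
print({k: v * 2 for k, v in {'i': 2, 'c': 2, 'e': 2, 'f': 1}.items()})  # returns {'i': 4, 'c': 4, 'e': 4, 'f': 2}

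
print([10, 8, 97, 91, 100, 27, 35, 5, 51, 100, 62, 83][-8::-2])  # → [100, 97, 10]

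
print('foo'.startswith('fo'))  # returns True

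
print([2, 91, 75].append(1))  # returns None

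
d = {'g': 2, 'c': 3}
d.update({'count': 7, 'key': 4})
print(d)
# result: {'g': 2, 'c': 3, 'count': 7, 'key': 4}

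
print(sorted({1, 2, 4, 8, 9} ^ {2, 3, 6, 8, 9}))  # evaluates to [1, 3, 4, 6]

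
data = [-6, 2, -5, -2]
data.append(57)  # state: [-6, 2, -5, -2, 57]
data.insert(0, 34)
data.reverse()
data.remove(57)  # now [-2, -5, 2, -6, 34]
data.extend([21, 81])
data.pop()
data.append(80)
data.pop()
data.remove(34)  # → [-2, -5, 2, -6, 21]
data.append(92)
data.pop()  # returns 92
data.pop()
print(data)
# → [-2, -5, 2, -6]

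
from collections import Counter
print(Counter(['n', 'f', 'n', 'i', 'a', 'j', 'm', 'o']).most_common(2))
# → [('n', 2), ('f', 1)]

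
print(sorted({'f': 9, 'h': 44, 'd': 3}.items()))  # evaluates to [('d', 3), ('f', 9), ('h', 44)]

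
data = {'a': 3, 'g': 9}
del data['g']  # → {'a': 3}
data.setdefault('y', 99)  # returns 99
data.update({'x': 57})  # {'a': 3, 'y': 99, 'x': 57}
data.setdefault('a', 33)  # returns 3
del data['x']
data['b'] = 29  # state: {'a': 3, 'y': 99, 'b': 29}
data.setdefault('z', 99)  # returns 99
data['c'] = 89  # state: {'a': 3, 'y': 99, 'b': 29, 'z': 99, 'c': 89}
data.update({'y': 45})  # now {'a': 3, 'y': 45, 'b': 29, 'z': 99, 'c': 89}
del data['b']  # {'a': 3, 'y': 45, 'z': 99, 'c': 89}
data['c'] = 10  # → {'a': 3, 'y': 45, 'z': 99, 'c': 10}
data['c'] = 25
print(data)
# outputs {'a': 3, 'y': 45, 'z': 99, 'c': 25}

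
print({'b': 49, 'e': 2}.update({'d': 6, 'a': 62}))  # None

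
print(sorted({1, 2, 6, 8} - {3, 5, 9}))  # [1, 2, 6, 8]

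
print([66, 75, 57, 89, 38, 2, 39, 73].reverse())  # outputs None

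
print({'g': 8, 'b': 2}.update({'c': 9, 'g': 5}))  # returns None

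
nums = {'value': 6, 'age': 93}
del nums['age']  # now {'value': 6}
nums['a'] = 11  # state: {'value': 6, 'a': 11}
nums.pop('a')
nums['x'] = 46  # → {'value': 6, 'x': 46}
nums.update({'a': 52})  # {'value': 6, 'x': 46, 'a': 52}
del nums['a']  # {'value': 6, 'x': 46}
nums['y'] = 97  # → {'value': 6, 'x': 46, 'y': 97}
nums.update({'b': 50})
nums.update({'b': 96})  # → {'value': 6, 'x': 46, 'y': 97, 'b': 96}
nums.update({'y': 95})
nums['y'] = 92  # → {'value': 6, 'x': 46, 'y': 92, 'b': 96}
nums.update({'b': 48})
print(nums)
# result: {'value': 6, 'x': 46, 'y': 92, 'b': 48}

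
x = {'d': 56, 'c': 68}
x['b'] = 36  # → {'d': 56, 'c': 68, 'b': 36}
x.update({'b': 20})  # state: {'d': 56, 'c': 68, 'b': 20}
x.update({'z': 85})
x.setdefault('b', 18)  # 20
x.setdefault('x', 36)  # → 36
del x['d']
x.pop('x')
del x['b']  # {'c': 68, 'z': 85}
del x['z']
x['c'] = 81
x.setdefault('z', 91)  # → 91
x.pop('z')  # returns 91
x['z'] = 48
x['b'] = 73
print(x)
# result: {'c': 81, 'z': 48, 'b': 73}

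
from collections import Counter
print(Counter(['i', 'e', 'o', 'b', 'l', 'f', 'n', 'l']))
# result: Counter({'l': 2, 'i': 1, 'e': 1, 'o': 1, 'b': 1, 'f': 1, 'n': 1})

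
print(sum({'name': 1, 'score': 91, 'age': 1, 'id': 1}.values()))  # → 94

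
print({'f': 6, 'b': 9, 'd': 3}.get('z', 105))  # 105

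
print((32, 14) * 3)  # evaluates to (32, 14, 32, 14, 32, 14)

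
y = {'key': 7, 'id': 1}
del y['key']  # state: {'id': 1}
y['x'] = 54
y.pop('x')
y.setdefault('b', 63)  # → 63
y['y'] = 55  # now {'id': 1, 'b': 63, 'y': 55}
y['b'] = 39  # {'id': 1, 'b': 39, 'y': 55}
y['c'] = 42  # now {'id': 1, 'b': 39, 'y': 55, 'c': 42}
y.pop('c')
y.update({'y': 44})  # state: {'id': 1, 'b': 39, 'y': 44}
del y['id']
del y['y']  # {'b': 39}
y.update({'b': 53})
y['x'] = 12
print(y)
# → {'b': 53, 'x': 12}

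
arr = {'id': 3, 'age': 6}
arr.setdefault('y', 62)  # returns 62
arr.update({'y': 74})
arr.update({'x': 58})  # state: {'id': 3, 'age': 6, 'y': 74, 'x': 58}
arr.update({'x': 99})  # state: {'id': 3, 'age': 6, 'y': 74, 'x': 99}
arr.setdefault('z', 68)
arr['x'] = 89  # {'id': 3, 'age': 6, 'y': 74, 'x': 89, 'z': 68}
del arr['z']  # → {'id': 3, 'age': 6, 'y': 74, 'x': 89}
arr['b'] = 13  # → {'id': 3, 'age': 6, 'y': 74, 'x': 89, 'b': 13}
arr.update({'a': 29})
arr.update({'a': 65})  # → {'id': 3, 'age': 6, 'y': 74, 'x': 89, 'b': 13, 'a': 65}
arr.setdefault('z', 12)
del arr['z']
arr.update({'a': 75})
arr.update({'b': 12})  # {'id': 3, 'age': 6, 'y': 74, 'x': 89, 'b': 12, 'a': 75}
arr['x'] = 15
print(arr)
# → {'id': 3, 'age': 6, 'y': 74, 'x': 15, 'b': 12, 'a': 75}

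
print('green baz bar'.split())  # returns ['green', 'baz', 'bar']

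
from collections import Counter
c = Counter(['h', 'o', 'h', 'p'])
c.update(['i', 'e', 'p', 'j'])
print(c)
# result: Counter({'h': 2, 'p': 2, 'o': 1, 'i': 1, 'e': 1, 'j': 1})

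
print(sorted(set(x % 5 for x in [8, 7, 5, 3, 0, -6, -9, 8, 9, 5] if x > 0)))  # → [0, 2, 3, 4]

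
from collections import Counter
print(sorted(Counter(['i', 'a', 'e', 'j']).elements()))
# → ['a', 'e', 'i', 'j']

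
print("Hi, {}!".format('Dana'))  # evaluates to Hi, Dana!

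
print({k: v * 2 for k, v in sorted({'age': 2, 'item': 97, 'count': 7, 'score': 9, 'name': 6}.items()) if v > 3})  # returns {'count': 14, 'item': 194, 'name': 12, 'score': 18}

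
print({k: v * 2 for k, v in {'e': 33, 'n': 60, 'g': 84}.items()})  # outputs {'e': 66, 'n': 120, 'g': 168}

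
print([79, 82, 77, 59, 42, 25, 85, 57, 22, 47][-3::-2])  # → [57, 25, 59, 82]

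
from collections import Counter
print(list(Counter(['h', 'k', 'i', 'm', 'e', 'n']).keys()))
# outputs ['h', 'k', 'i', 'm', 'e', 'n']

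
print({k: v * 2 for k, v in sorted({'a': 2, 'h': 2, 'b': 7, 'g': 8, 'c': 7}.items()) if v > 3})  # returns {'b': 14, 'c': 14, 'g': 16}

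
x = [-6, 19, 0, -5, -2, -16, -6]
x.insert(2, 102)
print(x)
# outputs [-6, 19, 102, 0, -5, -2, -16, -6]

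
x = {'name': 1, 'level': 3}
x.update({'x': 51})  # {'name': 1, 'level': 3, 'x': 51}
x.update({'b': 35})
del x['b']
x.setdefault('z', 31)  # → 31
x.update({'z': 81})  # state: {'name': 1, 'level': 3, 'x': 51, 'z': 81}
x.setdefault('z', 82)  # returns 81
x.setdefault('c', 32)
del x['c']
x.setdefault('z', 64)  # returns 81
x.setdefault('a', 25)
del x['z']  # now {'name': 1, 'level': 3, 'x': 51, 'a': 25}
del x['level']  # {'name': 1, 'x': 51, 'a': 25}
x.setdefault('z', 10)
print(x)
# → {'name': 1, 'x': 51, 'a': 25, 'z': 10}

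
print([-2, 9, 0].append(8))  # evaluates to None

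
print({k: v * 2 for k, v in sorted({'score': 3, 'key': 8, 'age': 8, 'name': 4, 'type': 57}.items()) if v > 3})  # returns {'age': 16, 'key': 16, 'name': 8, 'type': 114}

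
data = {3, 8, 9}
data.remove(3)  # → {8, 9}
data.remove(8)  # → {9}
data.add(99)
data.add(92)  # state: {9, 92, 99}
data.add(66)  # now {9, 66, 92, 99}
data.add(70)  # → {9, 66, 70, 92, 99}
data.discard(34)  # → {9, 66, 70, 92, 99}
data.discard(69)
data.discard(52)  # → {9, 66, 70, 92, 99}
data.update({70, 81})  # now {9, 66, 70, 81, 92, 99}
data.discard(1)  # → {9, 66, 70, 81, 92, 99}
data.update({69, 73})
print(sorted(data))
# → [9, 66, 69, 70, 73, 81, 92, 99]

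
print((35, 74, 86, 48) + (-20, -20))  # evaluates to (35, 74, 86, 48, -20, -20)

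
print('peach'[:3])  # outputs pea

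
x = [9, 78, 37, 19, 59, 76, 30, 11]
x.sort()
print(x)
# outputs [9, 11, 19, 30, 37, 59, 76, 78]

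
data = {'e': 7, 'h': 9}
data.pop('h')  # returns 9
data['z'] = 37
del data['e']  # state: {'z': 37}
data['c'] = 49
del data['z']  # {'c': 49}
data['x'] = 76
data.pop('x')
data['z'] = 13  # {'c': 49, 'z': 13}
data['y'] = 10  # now {'c': 49, 'z': 13, 'y': 10}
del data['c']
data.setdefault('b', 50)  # 50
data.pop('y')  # 10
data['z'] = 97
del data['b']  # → {'z': 97}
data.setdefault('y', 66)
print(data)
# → {'z': 97, 'y': 66}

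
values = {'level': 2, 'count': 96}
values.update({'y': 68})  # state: {'level': 2, 'count': 96, 'y': 68}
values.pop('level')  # 2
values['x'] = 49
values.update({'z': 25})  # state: {'count': 96, 'y': 68, 'x': 49, 'z': 25}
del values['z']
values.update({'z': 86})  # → {'count': 96, 'y': 68, 'x': 49, 'z': 86}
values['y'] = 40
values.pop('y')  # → 40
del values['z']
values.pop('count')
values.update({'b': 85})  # {'x': 49, 'b': 85}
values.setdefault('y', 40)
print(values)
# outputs {'x': 49, 'b': 85, 'y': 40}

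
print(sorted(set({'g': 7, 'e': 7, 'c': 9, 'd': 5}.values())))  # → [5, 7, 9]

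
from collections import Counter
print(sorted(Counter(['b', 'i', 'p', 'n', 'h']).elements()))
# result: ['b', 'h', 'i', 'n', 'p']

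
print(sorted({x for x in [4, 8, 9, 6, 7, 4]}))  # [4, 6, 7, 8, 9]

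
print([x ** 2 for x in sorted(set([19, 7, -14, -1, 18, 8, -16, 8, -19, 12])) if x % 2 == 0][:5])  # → [256, 196, 64, 144, 324]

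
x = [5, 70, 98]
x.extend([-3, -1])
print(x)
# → [5, 70, 98, -3, -1]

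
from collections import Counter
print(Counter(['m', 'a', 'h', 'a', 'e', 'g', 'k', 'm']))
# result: Counter({'m': 2, 'a': 2, 'h': 1, 'e': 1, 'g': 1, 'k': 1})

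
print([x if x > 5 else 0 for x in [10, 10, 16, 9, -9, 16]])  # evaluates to [10, 10, 16, 9, 0, 16]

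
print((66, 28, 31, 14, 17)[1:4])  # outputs (28, 31, 14)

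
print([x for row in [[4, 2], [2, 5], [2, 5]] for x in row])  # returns [4, 2, 2, 5, 2, 5]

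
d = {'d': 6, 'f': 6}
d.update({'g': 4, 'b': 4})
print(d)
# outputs {'d': 6, 'f': 6, 'g': 4, 'b': 4}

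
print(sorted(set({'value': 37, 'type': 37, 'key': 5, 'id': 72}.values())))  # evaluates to [5, 37, 72]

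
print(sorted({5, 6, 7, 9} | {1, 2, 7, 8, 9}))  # [1, 2, 5, 6, 7, 8, 9]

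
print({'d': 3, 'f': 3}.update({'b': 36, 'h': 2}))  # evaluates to None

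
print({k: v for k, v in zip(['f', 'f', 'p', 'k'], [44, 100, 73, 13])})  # {'f': 100, 'p': 73, 'k': 13}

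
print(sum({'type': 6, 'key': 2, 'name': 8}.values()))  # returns 16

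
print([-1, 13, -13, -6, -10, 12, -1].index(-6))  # 3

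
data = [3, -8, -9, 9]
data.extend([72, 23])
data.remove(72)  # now [3, -8, -9, 9, 23]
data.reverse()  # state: [23, 9, -9, -8, 3]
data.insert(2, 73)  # [23, 9, 73, -9, -8, 3]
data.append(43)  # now [23, 9, 73, -9, -8, 3, 43]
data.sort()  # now [-9, -8, 3, 9, 23, 43, 73]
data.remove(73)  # [-9, -8, 3, 9, 23, 43]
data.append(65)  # [-9, -8, 3, 9, 23, 43, 65]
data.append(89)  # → [-9, -8, 3, 9, 23, 43, 65, 89]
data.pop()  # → 89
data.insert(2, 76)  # [-9, -8, 76, 3, 9, 23, 43, 65]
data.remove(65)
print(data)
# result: [-9, -8, 76, 3, 9, 23, 43]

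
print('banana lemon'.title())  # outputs Banana Lemon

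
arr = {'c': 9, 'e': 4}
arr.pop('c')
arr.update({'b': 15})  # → {'e': 4, 'b': 15}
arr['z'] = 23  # {'e': 4, 'b': 15, 'z': 23}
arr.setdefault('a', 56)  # 56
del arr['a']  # {'e': 4, 'b': 15, 'z': 23}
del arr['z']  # {'e': 4, 'b': 15}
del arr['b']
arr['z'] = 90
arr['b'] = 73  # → {'e': 4, 'z': 90, 'b': 73}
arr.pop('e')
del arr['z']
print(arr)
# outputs {'b': 73}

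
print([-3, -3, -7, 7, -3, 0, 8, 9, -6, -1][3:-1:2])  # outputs [7, 0, 9]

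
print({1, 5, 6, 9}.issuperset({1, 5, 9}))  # True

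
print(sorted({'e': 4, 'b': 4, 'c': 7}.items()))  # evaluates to [('b', 4), ('c', 7), ('e', 4)]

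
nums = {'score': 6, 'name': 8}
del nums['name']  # {'score': 6}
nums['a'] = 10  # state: {'score': 6, 'a': 10}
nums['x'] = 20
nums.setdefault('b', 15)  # 15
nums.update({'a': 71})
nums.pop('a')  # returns 71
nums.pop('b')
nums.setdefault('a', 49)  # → 49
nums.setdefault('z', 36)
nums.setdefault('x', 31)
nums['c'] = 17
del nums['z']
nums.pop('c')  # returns 17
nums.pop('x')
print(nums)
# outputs {'score': 6, 'a': 49}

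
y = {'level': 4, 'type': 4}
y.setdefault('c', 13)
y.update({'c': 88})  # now {'level': 4, 'type': 4, 'c': 88}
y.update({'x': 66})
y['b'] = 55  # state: {'level': 4, 'type': 4, 'c': 88, 'x': 66, 'b': 55}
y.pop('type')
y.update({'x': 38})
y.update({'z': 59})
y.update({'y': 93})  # {'level': 4, 'c': 88, 'x': 38, 'b': 55, 'z': 59, 'y': 93}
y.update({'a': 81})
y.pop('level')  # 4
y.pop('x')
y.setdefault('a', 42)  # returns 81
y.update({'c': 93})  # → {'c': 93, 'b': 55, 'z': 59, 'y': 93, 'a': 81}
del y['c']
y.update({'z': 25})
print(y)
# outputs {'b': 55, 'z': 25, 'y': 93, 'a': 81}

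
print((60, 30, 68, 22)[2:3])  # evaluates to (68,)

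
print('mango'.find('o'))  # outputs 4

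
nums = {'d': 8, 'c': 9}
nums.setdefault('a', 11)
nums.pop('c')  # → 9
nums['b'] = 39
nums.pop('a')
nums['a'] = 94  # {'d': 8, 'b': 39, 'a': 94}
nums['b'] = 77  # {'d': 8, 'b': 77, 'a': 94}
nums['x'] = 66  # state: {'d': 8, 'b': 77, 'a': 94, 'x': 66}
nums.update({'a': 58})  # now {'d': 8, 'b': 77, 'a': 58, 'x': 66}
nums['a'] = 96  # {'d': 8, 'b': 77, 'a': 96, 'x': 66}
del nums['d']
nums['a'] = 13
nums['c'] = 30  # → {'b': 77, 'a': 13, 'x': 66, 'c': 30}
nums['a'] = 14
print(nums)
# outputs {'b': 77, 'a': 14, 'x': 66, 'c': 30}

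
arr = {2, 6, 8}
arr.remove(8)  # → {2, 6}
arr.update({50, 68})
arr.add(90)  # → {2, 6, 50, 68, 90}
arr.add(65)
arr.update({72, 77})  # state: {2, 6, 50, 65, 68, 72, 77, 90}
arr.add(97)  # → {2, 6, 50, 65, 68, 72, 77, 90, 97}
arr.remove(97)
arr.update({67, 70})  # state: {2, 6, 50, 65, 67, 68, 70, 72, 77, 90}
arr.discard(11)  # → {2, 6, 50, 65, 67, 68, 70, 72, 77, 90}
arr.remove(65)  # {2, 6, 50, 67, 68, 70, 72, 77, 90}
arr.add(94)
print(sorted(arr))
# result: [2, 6, 50, 67, 68, 70, 72, 77, 90, 94]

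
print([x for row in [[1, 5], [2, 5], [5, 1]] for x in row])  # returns [1, 5, 2, 5, 5, 1]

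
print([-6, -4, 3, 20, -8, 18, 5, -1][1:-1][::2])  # [-4, 20, 18]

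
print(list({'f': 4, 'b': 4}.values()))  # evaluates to [4, 4]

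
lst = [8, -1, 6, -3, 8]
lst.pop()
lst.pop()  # -3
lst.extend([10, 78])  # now [8, -1, 6, 10, 78]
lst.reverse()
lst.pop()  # 8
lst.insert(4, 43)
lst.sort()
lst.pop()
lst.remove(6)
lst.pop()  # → 43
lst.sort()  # [-1, 10]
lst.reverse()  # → [10, -1]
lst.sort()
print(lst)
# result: [-1, 10]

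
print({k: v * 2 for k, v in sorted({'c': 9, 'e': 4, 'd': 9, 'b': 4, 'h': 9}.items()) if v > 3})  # {'b': 8, 'c': 18, 'd': 18, 'e': 8, 'h': 18}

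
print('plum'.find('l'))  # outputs 1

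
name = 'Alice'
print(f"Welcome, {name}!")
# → Welcome, Alice!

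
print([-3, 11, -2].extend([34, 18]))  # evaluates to None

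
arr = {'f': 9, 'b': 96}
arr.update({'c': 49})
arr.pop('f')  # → 9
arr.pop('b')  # 96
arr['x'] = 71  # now {'c': 49, 'x': 71}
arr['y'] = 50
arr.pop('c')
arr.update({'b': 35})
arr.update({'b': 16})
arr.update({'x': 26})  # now {'x': 26, 'y': 50, 'b': 16}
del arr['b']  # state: {'x': 26, 'y': 50}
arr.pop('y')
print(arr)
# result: {'x': 26}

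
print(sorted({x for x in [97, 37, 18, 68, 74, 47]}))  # [18, 37, 47, 68, 74, 97]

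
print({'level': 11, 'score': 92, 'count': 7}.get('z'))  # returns None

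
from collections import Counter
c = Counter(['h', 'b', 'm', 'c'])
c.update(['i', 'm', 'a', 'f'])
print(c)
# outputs Counter({'m': 2, 'h': 1, 'b': 1, 'c': 1, 'i': 1, 'a': 1, 'f': 1})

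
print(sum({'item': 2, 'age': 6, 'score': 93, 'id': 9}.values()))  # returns 110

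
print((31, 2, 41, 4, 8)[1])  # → 2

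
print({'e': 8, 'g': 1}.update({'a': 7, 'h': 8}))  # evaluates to None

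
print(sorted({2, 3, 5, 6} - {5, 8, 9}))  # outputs [2, 3, 6]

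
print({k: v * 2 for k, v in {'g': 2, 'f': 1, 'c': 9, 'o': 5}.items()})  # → {'g': 4, 'f': 2, 'c': 18, 'o': 10}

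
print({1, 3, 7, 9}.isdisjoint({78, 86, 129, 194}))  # True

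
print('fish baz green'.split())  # ['fish', 'baz', 'green']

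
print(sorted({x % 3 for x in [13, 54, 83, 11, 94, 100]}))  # [0, 1, 2]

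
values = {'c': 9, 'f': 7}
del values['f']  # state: {'c': 9}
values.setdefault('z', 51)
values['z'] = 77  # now {'c': 9, 'z': 77}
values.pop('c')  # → 9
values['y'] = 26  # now {'z': 77, 'y': 26}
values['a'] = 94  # {'z': 77, 'y': 26, 'a': 94}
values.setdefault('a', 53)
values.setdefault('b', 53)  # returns 53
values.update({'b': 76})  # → {'z': 77, 'y': 26, 'a': 94, 'b': 76}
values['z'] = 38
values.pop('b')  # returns 76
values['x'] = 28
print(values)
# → {'z': 38, 'y': 26, 'a': 94, 'x': 28}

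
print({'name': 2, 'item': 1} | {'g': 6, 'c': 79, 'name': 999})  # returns {'name': 999, 'item': 1, 'g': 6, 'c': 79}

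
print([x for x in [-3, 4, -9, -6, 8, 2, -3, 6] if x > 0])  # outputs [4, 8, 2, 6]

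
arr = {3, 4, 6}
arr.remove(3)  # {4, 6}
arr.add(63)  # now {4, 6, 63}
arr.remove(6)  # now {4, 63}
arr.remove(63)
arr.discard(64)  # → {4}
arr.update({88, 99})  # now {4, 88, 99}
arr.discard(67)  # {4, 88, 99}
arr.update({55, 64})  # {4, 55, 64, 88, 99}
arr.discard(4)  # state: {55, 64, 88, 99}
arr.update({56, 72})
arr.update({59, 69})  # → {55, 56, 59, 64, 69, 72, 88, 99}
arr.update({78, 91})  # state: {55, 56, 59, 64, 69, 72, 78, 88, 91, 99}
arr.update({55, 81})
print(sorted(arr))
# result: [55, 56, 59, 64, 69, 72, 78, 81, 88, 91, 99]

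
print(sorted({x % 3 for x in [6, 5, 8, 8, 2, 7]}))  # [0, 1, 2]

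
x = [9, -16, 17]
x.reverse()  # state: [17, -16, 9]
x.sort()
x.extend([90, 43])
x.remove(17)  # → [-16, 9, 90, 43]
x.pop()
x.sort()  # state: [-16, 9, 90]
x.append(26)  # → [-16, 9, 90, 26]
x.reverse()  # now [26, 90, 9, -16]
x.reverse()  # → [-16, 9, 90, 26]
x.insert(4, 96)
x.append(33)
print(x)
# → [-16, 9, 90, 26, 96, 33]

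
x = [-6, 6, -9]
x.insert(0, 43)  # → [43, -6, 6, -9]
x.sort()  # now [-9, -6, 6, 43]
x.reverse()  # [43, 6, -6, -9]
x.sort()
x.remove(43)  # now [-9, -6, 6]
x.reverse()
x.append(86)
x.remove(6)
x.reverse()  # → [86, -9, -6]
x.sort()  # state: [-9, -6, 86]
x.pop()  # 86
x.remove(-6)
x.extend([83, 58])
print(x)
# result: [-9, 83, 58]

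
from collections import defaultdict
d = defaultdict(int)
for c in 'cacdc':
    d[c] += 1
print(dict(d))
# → {'c': 3, 'a': 1, 'd': 1}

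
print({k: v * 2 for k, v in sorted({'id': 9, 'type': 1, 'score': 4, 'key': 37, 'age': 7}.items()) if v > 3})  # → {'age': 14, 'id': 18, 'key': 74, 'score': 8}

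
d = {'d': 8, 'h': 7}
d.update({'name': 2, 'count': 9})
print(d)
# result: {'d': 8, 'h': 7, 'name': 2, 'count': 9}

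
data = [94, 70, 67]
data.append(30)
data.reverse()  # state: [30, 67, 70, 94]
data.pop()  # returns 94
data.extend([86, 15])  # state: [30, 67, 70, 86, 15]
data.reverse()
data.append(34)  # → [15, 86, 70, 67, 30, 34]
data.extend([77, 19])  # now [15, 86, 70, 67, 30, 34, 77, 19]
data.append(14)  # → [15, 86, 70, 67, 30, 34, 77, 19, 14]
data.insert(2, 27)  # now [15, 86, 27, 70, 67, 30, 34, 77, 19, 14]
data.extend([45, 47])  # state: [15, 86, 27, 70, 67, 30, 34, 77, 19, 14, 45, 47]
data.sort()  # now [14, 15, 19, 27, 30, 34, 45, 47, 67, 70, 77, 86]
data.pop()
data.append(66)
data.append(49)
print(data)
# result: [14, 15, 19, 27, 30, 34, 45, 47, 67, 70, 77, 66, 49]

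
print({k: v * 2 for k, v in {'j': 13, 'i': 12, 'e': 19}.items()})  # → {'j': 26, 'i': 24, 'e': 38}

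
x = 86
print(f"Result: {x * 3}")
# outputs Result: 258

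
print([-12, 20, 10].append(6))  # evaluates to None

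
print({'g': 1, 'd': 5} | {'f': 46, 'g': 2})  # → {'g': 2, 'd': 5, 'f': 46}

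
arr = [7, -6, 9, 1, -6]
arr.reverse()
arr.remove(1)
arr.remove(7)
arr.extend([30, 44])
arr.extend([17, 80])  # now [-6, 9, -6, 30, 44, 17, 80]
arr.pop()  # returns 80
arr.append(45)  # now [-6, 9, -6, 30, 44, 17, 45]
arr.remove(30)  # [-6, 9, -6, 44, 17, 45]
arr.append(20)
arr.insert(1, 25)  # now [-6, 25, 9, -6, 44, 17, 45, 20]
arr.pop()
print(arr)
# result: [-6, 25, 9, -6, 44, 17, 45]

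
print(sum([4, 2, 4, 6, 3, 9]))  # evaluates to 28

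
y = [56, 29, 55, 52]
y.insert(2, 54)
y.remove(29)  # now [56, 54, 55, 52]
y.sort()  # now [52, 54, 55, 56]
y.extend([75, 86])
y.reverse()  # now [86, 75, 56, 55, 54, 52]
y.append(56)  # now [86, 75, 56, 55, 54, 52, 56]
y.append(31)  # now [86, 75, 56, 55, 54, 52, 56, 31]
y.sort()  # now [31, 52, 54, 55, 56, 56, 75, 86]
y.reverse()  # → [86, 75, 56, 56, 55, 54, 52, 31]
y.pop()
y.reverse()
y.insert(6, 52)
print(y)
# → [52, 54, 55, 56, 56, 75, 52, 86]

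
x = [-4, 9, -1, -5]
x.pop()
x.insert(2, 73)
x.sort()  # [-4, -1, 9, 73]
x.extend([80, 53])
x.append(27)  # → [-4, -1, 9, 73, 80, 53, 27]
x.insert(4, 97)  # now [-4, -1, 9, 73, 97, 80, 53, 27]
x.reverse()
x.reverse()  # [-4, -1, 9, 73, 97, 80, 53, 27]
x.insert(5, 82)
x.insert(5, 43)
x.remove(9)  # [-4, -1, 73, 97, 43, 82, 80, 53, 27]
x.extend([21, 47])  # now [-4, -1, 73, 97, 43, 82, 80, 53, 27, 21, 47]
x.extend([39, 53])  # [-4, -1, 73, 97, 43, 82, 80, 53, 27, 21, 47, 39, 53]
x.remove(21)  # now [-4, -1, 73, 97, 43, 82, 80, 53, 27, 47, 39, 53]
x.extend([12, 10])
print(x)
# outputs [-4, -1, 73, 97, 43, 82, 80, 53, 27, 47, 39, 53, 12, 10]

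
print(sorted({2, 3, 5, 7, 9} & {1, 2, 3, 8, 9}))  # [2, 3, 9]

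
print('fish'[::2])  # fs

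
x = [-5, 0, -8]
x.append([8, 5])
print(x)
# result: [-5, 0, -8, [8, 5]]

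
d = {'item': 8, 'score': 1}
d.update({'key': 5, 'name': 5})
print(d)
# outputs {'item': 8, 'score': 1, 'key': 5, 'name': 5}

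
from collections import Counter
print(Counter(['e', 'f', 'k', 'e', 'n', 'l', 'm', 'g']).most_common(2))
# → [('e', 2), ('f', 1)]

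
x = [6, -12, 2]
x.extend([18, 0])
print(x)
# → [6, -12, 2, 18, 0]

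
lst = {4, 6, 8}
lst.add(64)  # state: {4, 6, 8, 64}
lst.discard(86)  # {4, 6, 8, 64}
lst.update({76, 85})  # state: {4, 6, 8, 64, 76, 85}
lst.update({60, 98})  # {4, 6, 8, 60, 64, 76, 85, 98}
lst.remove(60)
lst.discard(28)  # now {4, 6, 8, 64, 76, 85, 98}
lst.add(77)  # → {4, 6, 8, 64, 76, 77, 85, 98}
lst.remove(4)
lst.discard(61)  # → {6, 8, 64, 76, 77, 85, 98}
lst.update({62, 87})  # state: {6, 8, 62, 64, 76, 77, 85, 87, 98}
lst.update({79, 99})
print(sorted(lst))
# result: [6, 8, 62, 64, 76, 77, 79, 85, 87, 98, 99]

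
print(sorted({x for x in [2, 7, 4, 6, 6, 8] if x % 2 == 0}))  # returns [2, 4, 6, 8]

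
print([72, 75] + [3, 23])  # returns [72, 75, 3, 23]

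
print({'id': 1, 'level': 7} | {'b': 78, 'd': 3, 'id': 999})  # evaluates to {'id': 999, 'level': 7, 'b': 78, 'd': 3}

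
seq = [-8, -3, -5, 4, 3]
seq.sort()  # [-8, -5, -3, 3, 4]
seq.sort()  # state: [-8, -5, -3, 3, 4]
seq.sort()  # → [-8, -5, -3, 3, 4]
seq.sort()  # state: [-8, -5, -3, 3, 4]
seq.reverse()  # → [4, 3, -3, -5, -8]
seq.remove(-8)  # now [4, 3, -3, -5]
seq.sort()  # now [-5, -3, 3, 4]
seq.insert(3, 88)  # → [-5, -3, 3, 88, 4]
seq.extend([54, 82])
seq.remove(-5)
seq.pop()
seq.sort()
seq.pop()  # 88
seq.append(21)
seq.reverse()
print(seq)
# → [21, 54, 4, 3, -3]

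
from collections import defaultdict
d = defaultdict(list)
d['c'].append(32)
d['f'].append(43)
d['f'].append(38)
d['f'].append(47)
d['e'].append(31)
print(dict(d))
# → {'c': [32], 'f': [43, 38, 47], 'e': [31]}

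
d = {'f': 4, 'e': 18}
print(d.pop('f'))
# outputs 4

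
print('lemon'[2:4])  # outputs mo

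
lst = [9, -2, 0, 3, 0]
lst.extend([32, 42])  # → [9, -2, 0, 3, 0, 32, 42]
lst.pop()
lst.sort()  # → [-2, 0, 0, 3, 9, 32]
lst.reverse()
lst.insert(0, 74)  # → [74, 32, 9, 3, 0, 0, -2]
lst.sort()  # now [-2, 0, 0, 3, 9, 32, 74]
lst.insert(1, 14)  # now [-2, 14, 0, 0, 3, 9, 32, 74]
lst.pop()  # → 74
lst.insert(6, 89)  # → [-2, 14, 0, 0, 3, 9, 89, 32]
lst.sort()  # [-2, 0, 0, 3, 9, 14, 32, 89]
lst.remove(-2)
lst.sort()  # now [0, 0, 3, 9, 14, 32, 89]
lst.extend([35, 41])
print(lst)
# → [0, 0, 3, 9, 14, 32, 89, 35, 41]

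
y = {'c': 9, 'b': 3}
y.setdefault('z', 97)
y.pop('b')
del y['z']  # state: {'c': 9}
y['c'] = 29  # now {'c': 29}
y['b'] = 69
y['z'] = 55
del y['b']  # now {'c': 29, 'z': 55}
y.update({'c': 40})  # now {'c': 40, 'z': 55}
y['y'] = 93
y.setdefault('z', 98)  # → 55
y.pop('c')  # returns 40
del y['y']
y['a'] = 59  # {'z': 55, 'a': 59}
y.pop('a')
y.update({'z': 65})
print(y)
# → {'z': 65}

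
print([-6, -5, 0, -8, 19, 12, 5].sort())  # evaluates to None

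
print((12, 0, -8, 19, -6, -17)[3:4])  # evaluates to (19,)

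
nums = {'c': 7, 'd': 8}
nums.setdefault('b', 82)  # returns 82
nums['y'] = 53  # {'c': 7, 'd': 8, 'b': 82, 'y': 53}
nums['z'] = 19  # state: {'c': 7, 'd': 8, 'b': 82, 'y': 53, 'z': 19}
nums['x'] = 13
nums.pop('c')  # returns 7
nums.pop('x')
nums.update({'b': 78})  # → {'d': 8, 'b': 78, 'y': 53, 'z': 19}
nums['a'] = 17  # {'d': 8, 'b': 78, 'y': 53, 'z': 19, 'a': 17}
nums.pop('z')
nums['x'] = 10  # {'d': 8, 'b': 78, 'y': 53, 'a': 17, 'x': 10}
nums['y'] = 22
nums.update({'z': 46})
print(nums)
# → {'d': 8, 'b': 78, 'y': 22, 'a': 17, 'x': 10, 'z': 46}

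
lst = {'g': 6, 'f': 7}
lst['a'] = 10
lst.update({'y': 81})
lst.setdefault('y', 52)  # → 81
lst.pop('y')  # 81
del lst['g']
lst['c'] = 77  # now {'f': 7, 'a': 10, 'c': 77}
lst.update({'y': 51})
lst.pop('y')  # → 51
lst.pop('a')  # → 10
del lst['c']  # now {'f': 7}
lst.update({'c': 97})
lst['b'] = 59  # {'f': 7, 'c': 97, 'b': 59}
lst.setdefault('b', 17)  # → 59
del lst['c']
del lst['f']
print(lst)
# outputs {'b': 59}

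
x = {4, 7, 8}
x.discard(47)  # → {4, 7, 8}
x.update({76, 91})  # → {4, 7, 8, 76, 91}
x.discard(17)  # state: {4, 7, 8, 76, 91}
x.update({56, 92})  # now {4, 7, 8, 56, 76, 91, 92}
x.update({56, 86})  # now {4, 7, 8, 56, 76, 86, 91, 92}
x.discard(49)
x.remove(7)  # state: {4, 8, 56, 76, 86, 91, 92}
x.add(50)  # {4, 8, 50, 56, 76, 86, 91, 92}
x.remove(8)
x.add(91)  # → {4, 50, 56, 76, 86, 91, 92}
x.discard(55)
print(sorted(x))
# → [4, 50, 56, 76, 86, 91, 92]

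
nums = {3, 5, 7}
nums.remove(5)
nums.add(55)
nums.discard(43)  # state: {3, 7, 55}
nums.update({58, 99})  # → {3, 7, 55, 58, 99}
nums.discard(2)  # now {3, 7, 55, 58, 99}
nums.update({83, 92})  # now {3, 7, 55, 58, 83, 92, 99}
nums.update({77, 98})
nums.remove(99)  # {3, 7, 55, 58, 77, 83, 92, 98}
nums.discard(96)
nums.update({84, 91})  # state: {3, 7, 55, 58, 77, 83, 84, 91, 92, 98}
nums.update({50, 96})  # {3, 7, 50, 55, 58, 77, 83, 84, 91, 92, 96, 98}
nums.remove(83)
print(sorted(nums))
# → [3, 7, 50, 55, 58, 77, 84, 91, 92, 96, 98]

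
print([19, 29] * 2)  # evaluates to [19, 29, 19, 29]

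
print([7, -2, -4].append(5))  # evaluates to None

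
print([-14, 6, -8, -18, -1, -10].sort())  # None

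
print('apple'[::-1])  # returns elppa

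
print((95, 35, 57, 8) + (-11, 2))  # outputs (95, 35, 57, 8, -11, 2)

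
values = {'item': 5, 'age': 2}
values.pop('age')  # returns 2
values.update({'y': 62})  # {'item': 5, 'y': 62}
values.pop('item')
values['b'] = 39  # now {'y': 62, 'b': 39}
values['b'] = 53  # {'y': 62, 'b': 53}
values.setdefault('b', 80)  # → 53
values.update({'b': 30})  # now {'y': 62, 'b': 30}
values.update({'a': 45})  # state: {'y': 62, 'b': 30, 'a': 45}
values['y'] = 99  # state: {'y': 99, 'b': 30, 'a': 45}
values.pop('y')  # 99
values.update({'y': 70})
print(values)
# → {'b': 30, 'a': 45, 'y': 70}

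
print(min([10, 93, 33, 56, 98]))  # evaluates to 10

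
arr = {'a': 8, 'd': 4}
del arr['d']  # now {'a': 8}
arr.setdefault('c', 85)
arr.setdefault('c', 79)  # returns 85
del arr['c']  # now {'a': 8}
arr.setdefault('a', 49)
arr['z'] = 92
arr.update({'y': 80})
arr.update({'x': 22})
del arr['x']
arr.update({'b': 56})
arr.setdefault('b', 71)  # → 56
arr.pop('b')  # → 56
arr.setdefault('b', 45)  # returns 45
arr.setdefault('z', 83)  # 92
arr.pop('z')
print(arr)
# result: {'a': 8, 'y': 80, 'b': 45}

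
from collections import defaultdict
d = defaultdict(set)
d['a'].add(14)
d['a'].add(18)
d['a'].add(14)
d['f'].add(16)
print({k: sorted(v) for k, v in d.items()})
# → {'a': [14, 18], 'f': [16]}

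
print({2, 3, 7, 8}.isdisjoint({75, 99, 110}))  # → True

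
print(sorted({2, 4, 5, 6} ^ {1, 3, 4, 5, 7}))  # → [1, 2, 3, 6, 7]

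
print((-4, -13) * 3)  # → (-4, -13, -4, -13, -4, -13)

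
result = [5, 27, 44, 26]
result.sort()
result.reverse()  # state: [44, 27, 26, 5]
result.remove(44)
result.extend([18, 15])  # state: [27, 26, 5, 18, 15]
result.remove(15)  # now [27, 26, 5, 18]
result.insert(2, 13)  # [27, 26, 13, 5, 18]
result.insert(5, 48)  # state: [27, 26, 13, 5, 18, 48]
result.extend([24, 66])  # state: [27, 26, 13, 5, 18, 48, 24, 66]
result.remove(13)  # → [27, 26, 5, 18, 48, 24, 66]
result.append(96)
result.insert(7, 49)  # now [27, 26, 5, 18, 48, 24, 66, 49, 96]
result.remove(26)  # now [27, 5, 18, 48, 24, 66, 49, 96]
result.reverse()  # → [96, 49, 66, 24, 48, 18, 5, 27]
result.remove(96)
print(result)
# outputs [49, 66, 24, 48, 18, 5, 27]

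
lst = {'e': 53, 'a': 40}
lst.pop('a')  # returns 40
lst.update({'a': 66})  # {'e': 53, 'a': 66}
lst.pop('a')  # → 66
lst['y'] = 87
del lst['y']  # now {'e': 53}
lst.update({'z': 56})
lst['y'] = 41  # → {'e': 53, 'z': 56, 'y': 41}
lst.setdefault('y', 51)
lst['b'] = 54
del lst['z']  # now {'e': 53, 'y': 41, 'b': 54}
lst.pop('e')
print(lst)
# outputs {'y': 41, 'b': 54}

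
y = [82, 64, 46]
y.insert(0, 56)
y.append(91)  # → [56, 82, 64, 46, 91]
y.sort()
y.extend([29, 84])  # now [46, 56, 64, 82, 91, 29, 84]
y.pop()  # 84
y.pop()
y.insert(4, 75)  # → [46, 56, 64, 82, 75, 91]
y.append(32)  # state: [46, 56, 64, 82, 75, 91, 32]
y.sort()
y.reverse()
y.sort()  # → [32, 46, 56, 64, 75, 82, 91]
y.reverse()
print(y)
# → [91, 82, 75, 64, 56, 46, 32]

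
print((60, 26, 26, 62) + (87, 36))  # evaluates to (60, 26, 26, 62, 87, 36)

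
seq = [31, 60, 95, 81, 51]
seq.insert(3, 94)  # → [31, 60, 95, 94, 81, 51]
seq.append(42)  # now [31, 60, 95, 94, 81, 51, 42]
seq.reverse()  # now [42, 51, 81, 94, 95, 60, 31]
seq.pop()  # 31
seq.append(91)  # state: [42, 51, 81, 94, 95, 60, 91]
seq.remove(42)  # [51, 81, 94, 95, 60, 91]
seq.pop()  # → 91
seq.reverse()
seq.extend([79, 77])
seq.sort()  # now [51, 60, 77, 79, 81, 94, 95]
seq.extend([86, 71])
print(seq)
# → [51, 60, 77, 79, 81, 94, 95, 86, 71]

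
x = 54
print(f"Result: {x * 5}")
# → Result: 270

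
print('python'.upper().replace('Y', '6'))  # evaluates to P6THON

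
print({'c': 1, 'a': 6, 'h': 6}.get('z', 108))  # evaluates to 108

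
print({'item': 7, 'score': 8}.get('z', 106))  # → 106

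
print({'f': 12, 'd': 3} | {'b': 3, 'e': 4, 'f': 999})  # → {'f': 999, 'd': 3, 'b': 3, 'e': 4}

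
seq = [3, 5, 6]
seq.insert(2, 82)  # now [3, 5, 82, 6]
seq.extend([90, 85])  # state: [3, 5, 82, 6, 90, 85]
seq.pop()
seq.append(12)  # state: [3, 5, 82, 6, 90, 12]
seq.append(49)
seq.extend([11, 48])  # [3, 5, 82, 6, 90, 12, 49, 11, 48]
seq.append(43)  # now [3, 5, 82, 6, 90, 12, 49, 11, 48, 43]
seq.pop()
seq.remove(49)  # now [3, 5, 82, 6, 90, 12, 11, 48]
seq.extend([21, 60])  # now [3, 5, 82, 6, 90, 12, 11, 48, 21, 60]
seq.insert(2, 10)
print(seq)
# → [3, 5, 10, 82, 6, 90, 12, 11, 48, 21, 60]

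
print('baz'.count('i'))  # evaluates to 0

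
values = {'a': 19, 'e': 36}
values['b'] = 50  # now {'a': 19, 'e': 36, 'b': 50}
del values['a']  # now {'e': 36, 'b': 50}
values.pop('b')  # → 50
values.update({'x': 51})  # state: {'e': 36, 'x': 51}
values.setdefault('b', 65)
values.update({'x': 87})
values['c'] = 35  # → {'e': 36, 'x': 87, 'b': 65, 'c': 35}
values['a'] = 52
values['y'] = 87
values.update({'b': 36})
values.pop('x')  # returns 87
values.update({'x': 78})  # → {'e': 36, 'b': 36, 'c': 35, 'a': 52, 'y': 87, 'x': 78}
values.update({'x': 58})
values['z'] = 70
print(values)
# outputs {'e': 36, 'b': 36, 'c': 35, 'a': 52, 'y': 87, 'x': 58, 'z': 70}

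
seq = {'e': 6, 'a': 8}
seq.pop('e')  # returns 6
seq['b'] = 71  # {'a': 8, 'b': 71}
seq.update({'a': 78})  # {'a': 78, 'b': 71}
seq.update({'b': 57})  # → {'a': 78, 'b': 57}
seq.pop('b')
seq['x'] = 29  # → {'a': 78, 'x': 29}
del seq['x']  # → {'a': 78}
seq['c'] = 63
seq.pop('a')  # 78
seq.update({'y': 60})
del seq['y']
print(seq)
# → {'c': 63}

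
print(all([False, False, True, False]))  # False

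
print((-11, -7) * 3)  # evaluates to (-11, -7, -11, -7, -11, -7)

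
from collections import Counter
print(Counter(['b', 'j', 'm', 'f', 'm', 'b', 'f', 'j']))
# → Counter({'b': 2, 'j': 2, 'm': 2, 'f': 2})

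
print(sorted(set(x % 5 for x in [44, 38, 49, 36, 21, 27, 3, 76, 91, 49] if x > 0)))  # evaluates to [1, 2, 3, 4]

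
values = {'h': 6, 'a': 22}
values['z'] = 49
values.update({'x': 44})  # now {'h': 6, 'a': 22, 'z': 49, 'x': 44}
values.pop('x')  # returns 44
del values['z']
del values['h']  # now {'a': 22}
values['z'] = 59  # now {'a': 22, 'z': 59}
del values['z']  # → {'a': 22}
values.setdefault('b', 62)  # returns 62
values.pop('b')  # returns 62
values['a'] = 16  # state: {'a': 16}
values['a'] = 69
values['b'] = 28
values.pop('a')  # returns 69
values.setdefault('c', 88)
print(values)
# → {'b': 28, 'c': 88}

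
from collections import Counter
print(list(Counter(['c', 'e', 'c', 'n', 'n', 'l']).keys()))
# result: ['c', 'e', 'n', 'l']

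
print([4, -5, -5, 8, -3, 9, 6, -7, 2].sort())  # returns None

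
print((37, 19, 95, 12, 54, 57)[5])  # 57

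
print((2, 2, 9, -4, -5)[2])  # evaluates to 9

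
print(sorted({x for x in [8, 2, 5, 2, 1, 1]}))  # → [1, 2, 5, 8]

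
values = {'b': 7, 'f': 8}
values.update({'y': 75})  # {'b': 7, 'f': 8, 'y': 75}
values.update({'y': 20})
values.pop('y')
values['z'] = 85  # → {'b': 7, 'f': 8, 'z': 85}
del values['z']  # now {'b': 7, 'f': 8}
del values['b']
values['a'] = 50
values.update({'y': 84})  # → {'f': 8, 'a': 50, 'y': 84}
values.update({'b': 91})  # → {'f': 8, 'a': 50, 'y': 84, 'b': 91}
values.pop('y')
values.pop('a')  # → 50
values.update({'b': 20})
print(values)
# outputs {'f': 8, 'b': 20}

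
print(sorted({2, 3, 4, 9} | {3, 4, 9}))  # [2, 3, 4, 9]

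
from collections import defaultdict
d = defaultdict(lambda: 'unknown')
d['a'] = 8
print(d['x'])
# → unknown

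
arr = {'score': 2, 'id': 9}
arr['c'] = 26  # {'score': 2, 'id': 9, 'c': 26}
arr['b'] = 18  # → {'score': 2, 'id': 9, 'c': 26, 'b': 18}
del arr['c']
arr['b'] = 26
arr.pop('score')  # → 2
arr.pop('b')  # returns 26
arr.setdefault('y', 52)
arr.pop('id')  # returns 9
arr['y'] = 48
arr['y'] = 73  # {'y': 73}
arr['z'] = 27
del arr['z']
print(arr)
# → {'y': 73}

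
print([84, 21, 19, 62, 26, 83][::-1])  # [83, 26, 62, 19, 21, 84]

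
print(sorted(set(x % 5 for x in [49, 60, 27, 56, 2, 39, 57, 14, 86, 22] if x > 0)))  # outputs [0, 1, 2, 4]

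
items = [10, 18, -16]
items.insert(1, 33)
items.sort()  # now [-16, 10, 18, 33]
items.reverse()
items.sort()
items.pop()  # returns 33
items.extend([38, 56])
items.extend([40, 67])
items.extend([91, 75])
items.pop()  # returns 75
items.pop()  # 91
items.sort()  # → [-16, 10, 18, 38, 40, 56, 67]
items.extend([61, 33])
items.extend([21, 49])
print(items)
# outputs [-16, 10, 18, 38, 40, 56, 67, 61, 33, 21, 49]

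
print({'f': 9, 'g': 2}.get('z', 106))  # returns 106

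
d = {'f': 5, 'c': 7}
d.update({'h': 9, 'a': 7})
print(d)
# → {'f': 5, 'c': 7, 'h': 9, 'a': 7}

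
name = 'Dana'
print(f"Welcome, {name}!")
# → Welcome, Dana!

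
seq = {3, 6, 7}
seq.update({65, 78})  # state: {3, 6, 7, 65, 78}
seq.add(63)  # {3, 6, 7, 63, 65, 78}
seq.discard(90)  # {3, 6, 7, 63, 65, 78}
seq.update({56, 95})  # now {3, 6, 7, 56, 63, 65, 78, 95}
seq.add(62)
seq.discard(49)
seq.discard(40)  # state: {3, 6, 7, 56, 62, 63, 65, 78, 95}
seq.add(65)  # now {3, 6, 7, 56, 62, 63, 65, 78, 95}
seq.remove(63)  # {3, 6, 7, 56, 62, 65, 78, 95}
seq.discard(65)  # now {3, 6, 7, 56, 62, 78, 95}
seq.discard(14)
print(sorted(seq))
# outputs [3, 6, 7, 56, 62, 78, 95]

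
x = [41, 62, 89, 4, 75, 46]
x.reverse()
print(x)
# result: [46, 75, 4, 89, 62, 41]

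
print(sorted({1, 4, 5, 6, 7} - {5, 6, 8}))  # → [1, 4, 7]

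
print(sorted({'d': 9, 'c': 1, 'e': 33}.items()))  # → [('c', 1), ('d', 9), ('e', 33)]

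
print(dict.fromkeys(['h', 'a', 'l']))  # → {'h': None, 'a': None, 'l': None}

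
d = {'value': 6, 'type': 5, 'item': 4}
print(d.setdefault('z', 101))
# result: 101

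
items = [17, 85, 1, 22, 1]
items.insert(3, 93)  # [17, 85, 1, 93, 22, 1]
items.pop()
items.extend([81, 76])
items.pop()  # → 76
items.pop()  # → 81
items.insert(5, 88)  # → [17, 85, 1, 93, 22, 88]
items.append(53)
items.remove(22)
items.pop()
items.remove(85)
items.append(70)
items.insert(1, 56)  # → [17, 56, 1, 93, 88, 70]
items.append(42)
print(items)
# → [17, 56, 1, 93, 88, 70, 42]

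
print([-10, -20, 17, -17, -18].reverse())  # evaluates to None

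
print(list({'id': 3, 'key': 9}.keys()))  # ['id', 'key']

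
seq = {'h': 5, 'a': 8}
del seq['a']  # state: {'h': 5}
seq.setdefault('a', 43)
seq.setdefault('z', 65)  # 65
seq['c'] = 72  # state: {'h': 5, 'a': 43, 'z': 65, 'c': 72}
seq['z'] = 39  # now {'h': 5, 'a': 43, 'z': 39, 'c': 72}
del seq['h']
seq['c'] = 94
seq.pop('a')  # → 43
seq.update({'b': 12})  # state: {'z': 39, 'c': 94, 'b': 12}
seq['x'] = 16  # {'z': 39, 'c': 94, 'b': 12, 'x': 16}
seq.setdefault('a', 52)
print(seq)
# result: {'z': 39, 'c': 94, 'b': 12, 'x': 16, 'a': 52}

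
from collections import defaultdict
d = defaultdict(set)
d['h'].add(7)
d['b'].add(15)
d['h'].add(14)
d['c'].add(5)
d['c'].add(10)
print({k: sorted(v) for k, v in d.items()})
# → {'h': [7, 14], 'b': [15], 'c': [5, 10]}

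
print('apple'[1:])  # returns pple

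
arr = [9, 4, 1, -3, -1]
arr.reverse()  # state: [-1, -3, 1, 4, 9]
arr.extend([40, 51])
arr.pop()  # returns 51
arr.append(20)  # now [-1, -3, 1, 4, 9, 40, 20]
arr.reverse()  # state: [20, 40, 9, 4, 1, -3, -1]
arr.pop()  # -1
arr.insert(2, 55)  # [20, 40, 55, 9, 4, 1, -3]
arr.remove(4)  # [20, 40, 55, 9, 1, -3]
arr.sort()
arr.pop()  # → 55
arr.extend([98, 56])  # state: [-3, 1, 9, 20, 40, 98, 56]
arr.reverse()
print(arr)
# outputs [56, 98, 40, 20, 9, 1, -3]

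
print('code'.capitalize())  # Code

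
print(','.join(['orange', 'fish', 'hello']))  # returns orange,fish,hello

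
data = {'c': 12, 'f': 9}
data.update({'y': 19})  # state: {'c': 12, 'f': 9, 'y': 19}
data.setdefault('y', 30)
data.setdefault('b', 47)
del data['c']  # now {'f': 9, 'y': 19, 'b': 47}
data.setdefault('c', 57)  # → 57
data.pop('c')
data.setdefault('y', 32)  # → 19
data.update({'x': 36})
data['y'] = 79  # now {'f': 9, 'y': 79, 'b': 47, 'x': 36}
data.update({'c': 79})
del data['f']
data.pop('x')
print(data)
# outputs {'y': 79, 'b': 47, 'c': 79}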